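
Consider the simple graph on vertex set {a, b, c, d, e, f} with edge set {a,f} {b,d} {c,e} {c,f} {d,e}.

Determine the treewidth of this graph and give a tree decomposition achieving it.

The largest bag has 2 vertices, giving width 1; this decomposition certifies tw(G) ≤ 1. G has an edge, so its treewidth is at least 1. Hence tw(G) = 1 exactly.

Treewidth 1.
Bags: B1 = {c, e}  B2 = {c, f}  B3 = {a, f}  B4 = {d, e}  B5 = {b, d}
Tree: B1–B2, B2–B3, B1–B4, B4–B5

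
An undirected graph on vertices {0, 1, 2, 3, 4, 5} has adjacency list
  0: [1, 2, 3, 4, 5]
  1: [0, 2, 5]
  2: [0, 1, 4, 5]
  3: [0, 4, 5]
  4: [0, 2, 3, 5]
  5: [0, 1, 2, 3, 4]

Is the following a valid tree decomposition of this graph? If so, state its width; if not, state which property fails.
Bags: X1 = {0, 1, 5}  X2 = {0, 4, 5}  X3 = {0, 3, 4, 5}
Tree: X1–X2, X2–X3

No — vertex 2 appears in no bag.

A tree decomposition must satisfy three properties: every vertex lies in some bag; for every edge, both endpoints lie together in some bag; and for every vertex, the bags containing it form a connected subtree. Here vertex 2 appears in no bag, so the decomposition is invalid.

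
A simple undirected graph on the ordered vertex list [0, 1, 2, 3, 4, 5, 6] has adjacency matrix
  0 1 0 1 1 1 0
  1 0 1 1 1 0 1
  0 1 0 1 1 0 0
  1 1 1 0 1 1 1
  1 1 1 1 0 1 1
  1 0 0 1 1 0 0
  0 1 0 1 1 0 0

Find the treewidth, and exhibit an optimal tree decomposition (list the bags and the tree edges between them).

The largest bag has 4 vertices, giving width 3; this decomposition certifies tw(G) ≤ 3. On the other hand G contains the 4-clique {0, 1, 3, 4}. A clique must lie in a single bag of any decomposition, so no decomposition can have width below 3. The upper and lower bounds meet at 3, so that is the treewidth.

Treewidth 3.
One such decomposition:
Bags: B1 = {0, 1, 3, 4}  B2 = {1, 2, 3, 4}  B3 = {1, 3, 4, 6}  B4 = {0, 3, 4, 5}
Tree: B1–B2, B1–B3, B1–B4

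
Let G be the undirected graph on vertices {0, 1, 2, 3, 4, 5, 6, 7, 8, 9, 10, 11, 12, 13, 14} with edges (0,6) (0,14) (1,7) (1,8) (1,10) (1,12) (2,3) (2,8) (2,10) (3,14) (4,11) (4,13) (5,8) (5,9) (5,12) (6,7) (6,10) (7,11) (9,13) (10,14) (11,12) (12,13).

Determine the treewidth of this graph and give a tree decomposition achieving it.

Each bag holds 4 vertices, so the decomposition has width 3, which upper-bounds the treewidth. For the lower bound: the 4 vertex sets {4,9,13}, {5}, {12}, {1,7,8,11} are disjoint, each induces a connected subgraph, and every pair is joined by at least one edge of G. Contracting each set to a single vertex therefore yields K_{4} as a minor, and since treewidth is minor-monotone, tw(G) ≥ tw(K_{4}) = 3. The upper and lower bounds meet at 3, so that is the treewidth.

Treewidth 3.
One such decomposition:
Bags: B1 = {4, 5, 9, 13}  B2 = {4, 5, 12, 13}  B3 = {4, 5, 11, 12}  B4 = {5, 8, 11, 12}  B5 = {1, 8, 11, 12}  B6 = {1, 7, 8, 11}  B7 = {1, 2, 7, 8}  B8 = {1, 2, 7, 10}  B9 = {2, 6, 7, 10}  B10 = {2, 3, 6, 10}  B11 = {3, 6, 10, 14}  B12 = {0, 3, 6, 14}
Tree: B1–B2, B2–B3, B3–B4, B4–B5, B5–B6, B6–B7, B7–B8, B8–B9, B9–B10, B10–B11, B11–B12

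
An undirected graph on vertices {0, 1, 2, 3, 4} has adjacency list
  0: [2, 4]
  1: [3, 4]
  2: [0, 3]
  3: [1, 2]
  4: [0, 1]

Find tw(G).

2

A width-2 tree decomposition is:
Bags: B1 = {0, 2, 4}  B2 = {1, 2, 4}  B3 = {1, 2, 3}
Tree: B1–B2, B2–B3
Each bag holds 3 vertices, so the decomposition has width 2, which upper-bounds the treewidth. Since 2–0–4–1–3–2 is a cycle in G, G is not acyclic. Forests are exactly the graphs of treewidth ≤ 1, so tw(G) ≥ 2. The upper and lower bounds meet at 2, so that is the treewidth.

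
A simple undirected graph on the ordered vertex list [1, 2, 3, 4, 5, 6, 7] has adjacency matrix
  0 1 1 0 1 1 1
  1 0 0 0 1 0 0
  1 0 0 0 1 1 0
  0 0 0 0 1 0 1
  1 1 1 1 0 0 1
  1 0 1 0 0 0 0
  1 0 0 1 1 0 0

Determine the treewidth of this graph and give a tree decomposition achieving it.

Treewidth 2.
One optimal decomposition is:
Bags: B1 = {1, 3, 5}  B2 = {1, 5, 7}  B3 = {4, 5, 7}  B4 = {1, 2, 5}  B5 = {1, 3, 6}
Tree: B1–B2, B2–B3, B2–B4, B1–B5

Every bag has size at most 3, so the width is 3 − 1 = 2 and tw(G) ≤ 2. For the lower bound, the 3 vertices {1, 2, 5} are pairwise adjacent, and any tree decomposition puts a clique entirely inside one bag — forcing width ≥ 2. Combining the bounds, tw(G) = 2.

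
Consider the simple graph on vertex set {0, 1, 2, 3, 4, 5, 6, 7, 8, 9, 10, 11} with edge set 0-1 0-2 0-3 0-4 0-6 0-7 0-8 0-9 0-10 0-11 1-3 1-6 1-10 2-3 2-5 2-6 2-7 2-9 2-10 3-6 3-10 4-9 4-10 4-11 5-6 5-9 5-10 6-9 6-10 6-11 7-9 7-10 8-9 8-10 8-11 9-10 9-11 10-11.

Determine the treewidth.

4

A width-4 tree decomposition is:
Bags: B1 = {0, 2, 6, 9, 10}  B2 = {0, 6, 9, 10, 11}  B3 = {0, 2, 3, 6, 10}  B4 = {2, 5, 6, 9, 10}  B5 = {0, 2, 7, 9, 10}  B6 = {0, 1, 3, 6, 10}  B7 = {0, 4, 9, 10, 11}  B8 = {0, 8, 9, 10, 11}
Tree: B1–B2, B1–B3, B1–B4, B1–B5, B3–B6, B2–B7, B2–B8
Every bag has size at most 5, so the width is 5 − 1 = 4 and tw(G) ≤ 4. Conversely, {0, 1, 3, 6, 10} is a clique of size 5, and the vertices of any clique must share a bag in every tree decomposition; so some bag has ≥ 5 vertices and tw(G) ≥ 4. The upper and lower bounds meet at 4, so that is the treewidth.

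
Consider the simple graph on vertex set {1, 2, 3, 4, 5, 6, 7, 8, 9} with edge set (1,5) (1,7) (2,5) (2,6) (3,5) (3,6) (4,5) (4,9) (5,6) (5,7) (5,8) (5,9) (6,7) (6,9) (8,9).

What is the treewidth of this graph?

A width-2 tree decomposition is:
Bags: B1 = {5, 6, 9}  B2 = {5, 6, 7}  B3 = {2, 5, 6}  B4 = {4, 5, 9}  B5 = {1, 5, 7}  B6 = {3, 5, 6}  B7 = {5, 8, 9}
Tree: B1–B2, B1–B3, B1–B4, B2–B5, B2–B6, B4–B7
Every bag has size at most 3, so the width is 3 − 1 = 2 and tw(G) ≤ 2. Conversely, {5, 8, 9} is a clique of size 3, and the vertices of any clique must share a bag in every tree decomposition; so some bag has ≥ 3 vertices and tw(G) ≥ 2. Hence tw(G) = 2 exactly.

2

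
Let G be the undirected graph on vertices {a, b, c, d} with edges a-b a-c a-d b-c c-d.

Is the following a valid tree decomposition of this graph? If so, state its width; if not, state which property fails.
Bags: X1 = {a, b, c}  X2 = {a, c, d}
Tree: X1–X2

Vertex coverage: the bags together contain {a, b, c, d}, the full vertex set. Edge coverage: each edge of G has both endpoints in at least one bag. Running intersection: for every vertex, the bags containing it form a connected subtree. All three properties hold, so this is a valid tree decomposition of width max|bag| − 1 = 2, and hence tw(G) ≤ 2.

Yes; width 2.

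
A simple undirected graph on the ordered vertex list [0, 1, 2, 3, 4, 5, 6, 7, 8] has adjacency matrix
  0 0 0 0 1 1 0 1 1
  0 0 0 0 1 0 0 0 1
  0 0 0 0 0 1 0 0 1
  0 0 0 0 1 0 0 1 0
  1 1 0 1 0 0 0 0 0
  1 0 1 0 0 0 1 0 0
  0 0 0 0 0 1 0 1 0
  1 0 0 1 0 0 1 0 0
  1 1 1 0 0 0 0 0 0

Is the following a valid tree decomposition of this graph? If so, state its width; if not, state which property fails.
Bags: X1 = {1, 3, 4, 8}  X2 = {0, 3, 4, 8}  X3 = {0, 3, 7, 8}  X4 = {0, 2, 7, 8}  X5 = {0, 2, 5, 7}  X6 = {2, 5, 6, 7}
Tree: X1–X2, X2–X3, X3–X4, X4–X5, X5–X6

Vertex coverage: the bags together contain {0, 1, 2, 3, 4, 5, 6, 7, 8}, the full vertex set. Edge coverage: each edge of G has both endpoints in at least one bag. Running intersection: for every vertex, the bags containing it form a connected subtree. All three properties hold, so this is a valid tree decomposition of width max|bag| − 1 = 3, and hence tw(G) ≤ 3.

Yes; width 3.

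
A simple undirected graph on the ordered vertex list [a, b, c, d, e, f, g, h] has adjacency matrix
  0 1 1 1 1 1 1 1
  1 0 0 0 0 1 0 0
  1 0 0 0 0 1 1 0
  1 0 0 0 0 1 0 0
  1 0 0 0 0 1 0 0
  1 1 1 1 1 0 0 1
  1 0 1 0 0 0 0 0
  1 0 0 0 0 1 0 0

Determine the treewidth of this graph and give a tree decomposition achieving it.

Treewidth 2.
One such decomposition:
Bags: B1 = {a, e, f}  B2 = {a, c, f}  B3 = {a, d, f}  B4 = {a, f, h}  B5 = {a, b, f}  B6 = {a, c, g}
Tree: B1–B2, B2–B3, B3–B4, B4–B5, B2–B6

The largest bag has 3 vertices, giving width 2; this decomposition certifies tw(G) ≤ 2. For the lower bound, the 3 vertices {a, c, g} are pairwise adjacent, and any tree decomposition puts a clique entirely inside one bag — forcing width ≥ 2. The upper and lower bounds meet at 2, so that is the treewidth.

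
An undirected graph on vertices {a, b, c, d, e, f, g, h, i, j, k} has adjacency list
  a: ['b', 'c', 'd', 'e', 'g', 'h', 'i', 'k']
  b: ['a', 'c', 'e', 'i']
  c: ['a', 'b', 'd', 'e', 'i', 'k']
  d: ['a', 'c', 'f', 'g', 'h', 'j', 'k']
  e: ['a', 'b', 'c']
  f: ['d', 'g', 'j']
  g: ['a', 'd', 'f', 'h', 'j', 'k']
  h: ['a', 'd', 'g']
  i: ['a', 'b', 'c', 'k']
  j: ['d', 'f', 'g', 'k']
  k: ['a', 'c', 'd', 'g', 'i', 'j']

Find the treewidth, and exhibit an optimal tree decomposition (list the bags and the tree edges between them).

Each bag holds 4 vertices, so the decomposition has width 3, which upper-bounds the treewidth. Conversely, {a, d, g, h} is a clique of size 4, and the vertices of any clique must share a bag in every tree decomposition; so some bag has ≥ 4 vertices and tw(G) ≥ 3. The upper and lower bounds meet at 3, so that is the treewidth.

Treewidth 3.
Bags: B1 = {a, d, g, k}  B2 = {d, g, j, k}  B3 = {a, d, g, h}  B4 = {a, c, d, k}  B5 = {a, c, i, k}  B6 = {a, b, c, i}  B7 = {a, b, c, e}  B8 = {d, f, g, j}
Tree: B1–B2, B1–B3, B1–B4, B4–B5, B5–B6, B6–B7, B2–B8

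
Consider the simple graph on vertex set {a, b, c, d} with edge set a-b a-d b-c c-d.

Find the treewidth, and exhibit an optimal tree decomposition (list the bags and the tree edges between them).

Each bag holds 3 vertices, so the decomposition has width 2, which upper-bounds the treewidth. For the lower bound, G contains the cycle c–d–a–b–c, so G is not a forest; only forests have treewidth ≤ 1, hence tw(G) ≥ 2. Therefore the treewidth is 2.

Treewidth 2.
One optimal decomposition is:
Bags: B1 = {a, c, d}  B2 = {a, b, c}
Tree: B1–B2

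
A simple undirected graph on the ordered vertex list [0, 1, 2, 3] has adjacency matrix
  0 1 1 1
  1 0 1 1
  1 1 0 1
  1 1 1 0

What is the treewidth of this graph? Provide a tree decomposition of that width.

A single bag containing all 4 vertices is trivially a valid decomposition of width 3. For the lower bound, the 4 vertices {0, 1, 2, 3} are pairwise adjacent, and any tree decomposition puts a clique entirely inside one bag — forcing width ≥ 3. Therefore the treewidth is 3.

Treewidth 3.
One such decomposition:
Bags: B1 = {0, 1, 2, 3}
Tree: (single bag)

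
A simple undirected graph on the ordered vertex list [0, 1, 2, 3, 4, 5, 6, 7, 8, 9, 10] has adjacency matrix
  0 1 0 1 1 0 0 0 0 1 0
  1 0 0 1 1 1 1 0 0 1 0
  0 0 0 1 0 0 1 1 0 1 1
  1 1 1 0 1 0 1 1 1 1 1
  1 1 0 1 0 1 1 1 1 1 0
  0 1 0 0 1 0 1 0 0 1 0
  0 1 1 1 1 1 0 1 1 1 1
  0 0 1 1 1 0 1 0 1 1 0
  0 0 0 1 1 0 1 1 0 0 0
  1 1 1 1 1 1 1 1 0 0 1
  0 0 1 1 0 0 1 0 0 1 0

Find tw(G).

A width-4 tree decomposition is:
Bags: B1 = {3, 4, 6, 7, 9}  B2 = {1, 3, 4, 6, 9}  B3 = {2, 3, 6, 7, 9}  B4 = {2, 3, 6, 9, 10}  B5 = {0, 1, 3, 4, 9}  B6 = {1, 4, 5, 6, 9}  B7 = {3, 4, 6, 7, 8}
Tree: B1–B2, B1–B3, B3–B4, B2–B5, B2–B6, B1–B7
Every bag has size at most 5, so the width is 5 − 1 = 4 and tw(G) ≤ 4. Conversely, {0, 1, 3, 4, 9} is a clique of size 5, and the vertices of any clique must share a bag in every tree decomposition; so some bag has ≥ 5 vertices and tw(G) ≥ 4. Therefore the treewidth is 4.

4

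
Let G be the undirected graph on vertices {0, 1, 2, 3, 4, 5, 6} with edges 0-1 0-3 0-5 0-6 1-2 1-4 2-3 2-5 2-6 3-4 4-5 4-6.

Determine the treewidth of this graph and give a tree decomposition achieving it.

The largest bag has 4 vertices, giving width 3; this decomposition certifies tw(G) ≤ 3. For the lower bound: the 4 vertex sets {0,3}, {4,5}, {2}, {6} are disjoint, each induces a connected subgraph, and every pair is joined by at least one edge of G. Contracting each set to a single vertex therefore yields K_{4} as a minor, and since treewidth is minor-monotone, tw(G) ≥ tw(K_{4}) = 3. Hence tw(G) = 3 exactly.

Treewidth 3.
Bags: B1 = {0, 2, 3, 4}  B2 = {0, 2, 4, 5}  B3 = {0, 2, 4, 6}  B4 = {0, 1, 2, 4}
Tree: B1–B2, B2–B3, B3–B4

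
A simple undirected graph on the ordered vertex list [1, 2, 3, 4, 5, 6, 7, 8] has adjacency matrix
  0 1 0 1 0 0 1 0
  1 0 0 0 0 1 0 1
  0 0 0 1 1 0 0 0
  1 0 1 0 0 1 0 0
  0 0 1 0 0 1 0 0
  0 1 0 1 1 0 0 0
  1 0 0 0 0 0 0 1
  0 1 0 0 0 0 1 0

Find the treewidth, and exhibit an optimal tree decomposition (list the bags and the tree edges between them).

Treewidth 2.
One optimal decomposition is:
Bags: B1 = {1, 7, 8}  B2 = {1, 2, 8}  B3 = {1, 2, 4}  B4 = {2, 4, 6}  B5 = {3, 4, 6}  B6 = {3, 5, 6}
Tree: B1–B2, B2–B3, B3–B4, B4–B5, B5–B6

Each bag holds 3 vertices, so the decomposition has width 2, which upper-bounds the treewidth. For the lower bound, G contains the cycle 7–8–2–1–7, so G is not a forest; only forests have treewidth ≤ 1, hence tw(G) ≥ 2. The upper and lower bounds meet at 2, so that is the treewidth.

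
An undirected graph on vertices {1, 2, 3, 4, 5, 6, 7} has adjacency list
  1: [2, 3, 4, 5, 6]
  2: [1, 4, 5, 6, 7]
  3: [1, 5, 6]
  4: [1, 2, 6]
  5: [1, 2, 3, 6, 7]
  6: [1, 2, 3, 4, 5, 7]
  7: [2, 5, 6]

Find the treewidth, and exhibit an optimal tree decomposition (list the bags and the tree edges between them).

Each bag holds 4 vertices, so the decomposition has width 3, which upper-bounds the treewidth. Conversely, {1, 2, 4, 6} is a clique of size 4, and the vertices of any clique must share a bag in every tree decomposition; so some bag has ≥ 4 vertices and tw(G) ≥ 3. Combining the bounds, tw(G) = 3.

Treewidth 3.
One optimal decomposition is:
Bags: B1 = {1, 2, 5, 6}  B2 = {1, 3, 5, 6}  B3 = {2, 5, 6, 7}  B4 = {1, 2, 4, 6}
Tree: B1–B2, B1–B3, B1–B4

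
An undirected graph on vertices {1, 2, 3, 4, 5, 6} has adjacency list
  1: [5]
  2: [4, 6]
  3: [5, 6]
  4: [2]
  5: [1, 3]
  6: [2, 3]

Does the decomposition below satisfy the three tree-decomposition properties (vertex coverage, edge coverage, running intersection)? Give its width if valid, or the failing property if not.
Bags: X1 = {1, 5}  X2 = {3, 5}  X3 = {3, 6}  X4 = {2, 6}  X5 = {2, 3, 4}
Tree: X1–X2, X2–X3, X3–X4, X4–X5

A tree decomposition must satisfy three properties: every vertex lies in some bag; for every edge, both endpoints lie together in some bag; and for every vertex, the bags containing it form a connected subtree. Here bags containing vertex 3 are not connected in the tree, so the decomposition is invalid.

No — bags containing vertex 3 are not connected in the tree.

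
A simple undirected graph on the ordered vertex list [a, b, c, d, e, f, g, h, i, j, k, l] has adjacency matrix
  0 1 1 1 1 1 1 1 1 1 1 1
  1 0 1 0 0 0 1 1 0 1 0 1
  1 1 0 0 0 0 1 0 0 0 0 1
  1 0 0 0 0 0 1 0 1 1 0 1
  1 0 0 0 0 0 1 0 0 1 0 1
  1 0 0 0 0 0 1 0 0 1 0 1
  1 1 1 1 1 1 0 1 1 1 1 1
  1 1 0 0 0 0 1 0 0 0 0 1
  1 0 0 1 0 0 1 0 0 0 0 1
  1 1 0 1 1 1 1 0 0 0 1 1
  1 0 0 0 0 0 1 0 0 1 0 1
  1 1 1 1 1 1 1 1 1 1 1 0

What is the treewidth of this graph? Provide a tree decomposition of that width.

Treewidth 4.
Bags: B1 = {a, d, g, i, l}  B2 = {a, d, g, j, l}  B3 = {a, f, g, j, l}  B4 = {a, b, g, j, l}  B5 = {a, e, g, j, l}  B6 = {a, b, c, g, l}  B7 = {a, b, g, h, l}  B8 = {a, g, j, k, l}
Tree: B1–B2, B2–B3, B2–B4, B3–B5, B4–B6, B4–B7, B4–B8

Each bag holds 5 vertices, so the decomposition has width 4, which upper-bounds the treewidth. Conversely, {a, d, g, j, l} is a clique of size 5, and the vertices of any clique must share a bag in every tree decomposition; so some bag has ≥ 5 vertices and tw(G) ≥ 4. Hence tw(G) = 4 exactly.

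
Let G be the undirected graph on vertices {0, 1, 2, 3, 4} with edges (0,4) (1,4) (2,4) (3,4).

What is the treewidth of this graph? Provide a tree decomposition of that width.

Treewidth 1.
One such decomposition:
Bags: B1 = {3, 4}  B2 = {2, 4}  B3 = {1, 4}  B4 = {0, 4}
Tree: B1–B2, B2–B3, B2–B4

Each bag holds 2 vertices, so the decomposition has width 1, which upper-bounds the treewidth. G has an edge, so its treewidth is at least 1. Therefore the treewidth is 1.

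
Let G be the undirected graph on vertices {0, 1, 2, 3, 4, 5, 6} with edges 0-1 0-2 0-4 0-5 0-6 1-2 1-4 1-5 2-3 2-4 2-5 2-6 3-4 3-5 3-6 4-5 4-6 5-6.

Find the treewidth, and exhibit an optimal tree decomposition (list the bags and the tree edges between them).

Every bag has size at most 5, so the width is 5 − 1 = 4 and tw(G) ≤ 4. On the other hand G contains the 5-clique {0, 1, 2, 4, 5}. A clique must lie in a single bag of any decomposition, so no decomposition can have width below 4. Combining the bounds, tw(G) = 4.

Treewidth 4.
One such decomposition:
Bags: B1 = {0, 2, 4, 5, 6}  B2 = {0, 1, 2, 4, 5}  B3 = {2, 3, 4, 5, 6}
Tree: B1–B2, B1–B3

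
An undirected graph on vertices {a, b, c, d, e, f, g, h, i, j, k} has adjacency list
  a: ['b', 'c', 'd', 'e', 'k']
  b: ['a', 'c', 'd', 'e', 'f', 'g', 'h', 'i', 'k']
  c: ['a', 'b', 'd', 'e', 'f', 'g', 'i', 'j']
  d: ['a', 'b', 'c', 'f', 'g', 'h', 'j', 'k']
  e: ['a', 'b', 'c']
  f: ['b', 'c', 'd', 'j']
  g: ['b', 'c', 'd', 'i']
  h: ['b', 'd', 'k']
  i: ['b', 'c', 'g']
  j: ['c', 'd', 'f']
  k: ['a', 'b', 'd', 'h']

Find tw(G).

A width-3 tree decomposition is:
Bags: B1 = {b, c, d, g}  B2 = {b, c, d, f}  B3 = {c, d, f, j}  B4 = {a, b, c, d}  B5 = {a, b, d, k}  B6 = {b, c, g, i}  B7 = {a, b, c, e}  B8 = {b, d, h, k}
Tree: B1–B2, B2–B3, B1–B4, B4–B5, B1–B6, B4–B7, B5–B8
Every bag has size at most 4, so the width is 4 − 1 = 3 and tw(G) ≤ 3. For the lower bound, the 4 vertices {c, d, f, j} are pairwise adjacent, and any tree decomposition puts a clique entirely inside one bag — forcing width ≥ 3. Hence tw(G) = 3 exactly.

3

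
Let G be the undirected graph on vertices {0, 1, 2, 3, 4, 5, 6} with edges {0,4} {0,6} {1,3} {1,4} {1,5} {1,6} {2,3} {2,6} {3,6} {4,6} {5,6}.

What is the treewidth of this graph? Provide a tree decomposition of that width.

Treewidth 2.
Bags: B1 = {1, 5, 6}  B2 = {1, 3, 6}  B3 = {2, 3, 6}  B4 = {1, 4, 6}  B5 = {0, 4, 6}
Tree: B1–B2, B2–B3, B2–B4, B4–B5

The largest bag has 3 vertices, giving width 2; this decomposition certifies tw(G) ≤ 2. For the lower bound, the 3 vertices {0, 4, 6} are pairwise adjacent, and any tree decomposition puts a clique entirely inside one bag — forcing width ≥ 2. Therefore the treewidth is 2.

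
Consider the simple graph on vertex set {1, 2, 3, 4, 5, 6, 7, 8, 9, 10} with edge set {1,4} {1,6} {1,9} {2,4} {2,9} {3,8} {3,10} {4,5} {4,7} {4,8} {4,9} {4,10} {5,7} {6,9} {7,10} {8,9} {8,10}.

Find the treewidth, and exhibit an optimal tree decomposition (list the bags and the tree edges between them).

Treewidth 2.
Bags: B1 = {3, 8, 10}  B2 = {4, 8, 10}  B3 = {4, 7, 10}  B4 = {4, 8, 9}  B5 = {2, 4, 9}  B6 = {4, 5, 7}  B7 = {1, 4, 9}  B8 = {1, 6, 9}
Tree: B1–B2, B2–B3, B2–B4, B4–B5, B3–B6, B4–B7, B7–B8

Each bag holds 3 vertices, so the decomposition has width 2, which upper-bounds the treewidth. For the lower bound, the 3 vertices {3, 8, 10} are pairwise adjacent, and any tree decomposition puts a clique entirely inside one bag — forcing width ≥ 2. Therefore the treewidth is 2.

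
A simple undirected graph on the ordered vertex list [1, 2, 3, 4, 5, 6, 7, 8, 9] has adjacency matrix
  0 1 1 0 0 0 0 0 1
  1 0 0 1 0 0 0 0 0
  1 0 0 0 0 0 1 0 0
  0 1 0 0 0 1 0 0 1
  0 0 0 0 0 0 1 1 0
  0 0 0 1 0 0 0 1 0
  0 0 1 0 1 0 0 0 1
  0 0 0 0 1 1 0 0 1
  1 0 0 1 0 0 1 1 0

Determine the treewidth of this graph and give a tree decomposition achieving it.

Treewidth 3.
One optimal decomposition is:
Bags: B1 = {4, 5, 6, 8}  B2 = {4, 5, 8, 9}  B3 = {4, 5, 7, 9}  B4 = {2, 4, 7, 9}  B5 = {1, 2, 7, 9}  B6 = {1, 2, 3, 7}
Tree: B1–B2, B2–B3, B3–B4, B4–B5, B5–B6

The largest bag has 4 vertices, giving width 3; this decomposition certifies tw(G) ≤ 3. For the lower bound: the 4 vertex sets {5,6,8}, {4}, {9}, {1,2,3,7} are disjoint, each induces a connected subgraph, and every pair is joined by at least one edge of G. Contracting each set to a single vertex therefore yields K_{4} as a minor, and since treewidth is minor-monotone, tw(G) ≥ tw(K_{4}) = 3. The upper and lower bounds meet at 3, so that is the treewidth.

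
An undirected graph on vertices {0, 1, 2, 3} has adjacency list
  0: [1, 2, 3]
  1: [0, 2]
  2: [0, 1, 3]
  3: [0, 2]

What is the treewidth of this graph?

A width-2 tree decomposition is:
Bags: B1 = {0, 1, 2}  B2 = {0, 2, 3}
Tree: B1–B2
The largest bag has 3 vertices, giving width 2; this decomposition certifies tw(G) ≤ 2. Conversely, {0, 1, 2} is a clique of size 3, and the vertices of any clique must share a bag in every tree decomposition; so some bag has ≥ 3 vertices and tw(G) ≥ 2. Hence tw(G) = 2 exactly.

2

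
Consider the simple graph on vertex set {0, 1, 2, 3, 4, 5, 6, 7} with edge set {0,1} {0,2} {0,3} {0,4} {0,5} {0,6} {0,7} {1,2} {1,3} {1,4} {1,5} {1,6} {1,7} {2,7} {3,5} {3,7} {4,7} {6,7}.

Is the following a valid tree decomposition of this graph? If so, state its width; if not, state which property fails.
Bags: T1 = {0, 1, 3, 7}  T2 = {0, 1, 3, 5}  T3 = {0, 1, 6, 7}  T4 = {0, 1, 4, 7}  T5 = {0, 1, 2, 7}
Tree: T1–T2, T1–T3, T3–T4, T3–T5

Yes; width 3.

Vertex coverage: the bags together contain {0, 1, 2, 3, 4, 5, 6, 7}, the full vertex set. Edge coverage: each edge of G has both endpoints in at least one bag. Running intersection: for every vertex, the bags containing it form a connected subtree. All three properties hold, so this is a valid tree decomposition of width max|bag| − 1 = 3, and hence tw(G) ≤ 3.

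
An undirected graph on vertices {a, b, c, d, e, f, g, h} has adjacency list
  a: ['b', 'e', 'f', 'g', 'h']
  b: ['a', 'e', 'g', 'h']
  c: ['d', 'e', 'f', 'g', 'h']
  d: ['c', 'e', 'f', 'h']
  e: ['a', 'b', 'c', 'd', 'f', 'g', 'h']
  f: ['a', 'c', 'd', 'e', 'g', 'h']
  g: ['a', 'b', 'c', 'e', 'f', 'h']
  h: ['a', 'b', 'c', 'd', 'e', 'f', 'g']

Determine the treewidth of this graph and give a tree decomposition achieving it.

Each bag holds 5 vertices, so the decomposition has width 4, which upper-bounds the treewidth. On the other hand G contains the 5-clique {c, d, e, f, h}. A clique must lie in a single bag of any decomposition, so no decomposition can have width below 4. Therefore the treewidth is 4.

Treewidth 4.
One such decomposition:
Bags: B1 = {a, e, f, g, h}  B2 = {c, e, f, g, h}  B3 = {a, b, e, g, h}  B4 = {c, d, e, f, h}
Tree: B1–B2, B1–B3, B2–B4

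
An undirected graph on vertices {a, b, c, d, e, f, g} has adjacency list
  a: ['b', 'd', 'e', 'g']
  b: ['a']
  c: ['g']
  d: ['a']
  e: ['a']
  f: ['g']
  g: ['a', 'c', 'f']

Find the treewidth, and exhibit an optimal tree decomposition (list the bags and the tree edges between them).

Treewidth 1.
One optimal decomposition is:
Bags: B1 = {a, g}  B2 = {a, b}  B3 = {c, g}  B4 = {f, g}  B5 = {a, e}  B6 = {a, d}
Tree: B1–B2, B1–B3, B1–B4, B1–B5, B5–B6

The largest bag has 2 vertices, giving width 1; this decomposition certifies tw(G) ≤ 1. G has an edge, so its treewidth is at least 1. Therefore the treewidth is 1.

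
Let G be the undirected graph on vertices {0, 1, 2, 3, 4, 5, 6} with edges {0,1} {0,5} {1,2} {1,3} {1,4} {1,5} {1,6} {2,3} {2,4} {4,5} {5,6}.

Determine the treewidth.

A width-2 tree decomposition is:
Bags: B1 = {1, 5, 6}  B2 = {0, 1, 5}  B3 = {1, 4, 5}  B4 = {1, 2, 4}  B5 = {1, 2, 3}
Tree: B1–B2, B2–B3, B3–B4, B4–B5
The largest bag has 3 vertices, giving width 2; this decomposition certifies tw(G) ≤ 2. For the lower bound, the 3 vertices {1, 2, 3} are pairwise adjacent, and any tree decomposition puts a clique entirely inside one bag — forcing width ≥ 2. The upper and lower bounds meet at 2, so that is the treewidth.

2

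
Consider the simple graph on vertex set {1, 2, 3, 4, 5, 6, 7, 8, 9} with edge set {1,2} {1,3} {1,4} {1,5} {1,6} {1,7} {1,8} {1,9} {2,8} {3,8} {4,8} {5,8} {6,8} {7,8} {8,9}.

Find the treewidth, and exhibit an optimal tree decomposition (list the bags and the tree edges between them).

Each bag holds 3 vertices, so the decomposition has width 2, which upper-bounds the treewidth. For the lower bound, the 3 vertices {1, 2, 8} are pairwise adjacent, and any tree decomposition puts a clique entirely inside one bag — forcing width ≥ 2. Hence tw(G) = 2 exactly.

Treewidth 2.
One optimal decomposition is:
Bags: B1 = {1, 8, 9}  B2 = {1, 6, 8}  B3 = {1, 7, 8}  B4 = {1, 2, 8}  B5 = {1, 3, 8}  B6 = {1, 4, 8}  B7 = {1, 5, 8}
Tree: B1–B2, B2–B3, B1–B4, B3–B5, B2–B6, B2–B7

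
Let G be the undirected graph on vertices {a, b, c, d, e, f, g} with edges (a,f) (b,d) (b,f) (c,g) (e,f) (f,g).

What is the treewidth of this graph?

1

A width-1 tree decomposition is:
Bags: B1 = {f, g}  B2 = {c, g}  B3 = {b, f}  B4 = {a, f}  B5 = {e, f}  B6 = {b, d}
Tree: B1–B2, B1–B3, B1–B4, B3–B5, B3–B6
Every bag has size at most 2, so the width is 2 − 1 = 1 and tw(G) ≤ 1. G has an edge, so its treewidth is at least 1. Therefore the treewidth is 1.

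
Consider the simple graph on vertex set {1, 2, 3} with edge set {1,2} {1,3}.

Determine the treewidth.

1

A width-1 tree decomposition is:
Bags: B1 = {1, 2}  B2 = {1, 3}
Tree: B1–B2
Each bag holds 2 vertices, so the decomposition has width 1, which upper-bounds the treewidth. G has an edge, so its treewidth is at least 1. Hence tw(G) = 1 exactly.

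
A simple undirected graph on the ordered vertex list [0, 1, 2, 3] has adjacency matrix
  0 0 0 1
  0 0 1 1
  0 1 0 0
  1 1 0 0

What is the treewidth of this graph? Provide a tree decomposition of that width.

Each bag holds 2 vertices, so the decomposition has width 1, which upper-bounds the treewidth. Any graph with an edge has treewidth ≥ 1, and G has the edge 0–3. Hence tw(G) = 1 exactly.

Treewidth 1.
One such decomposition:
Bags: B1 = {0, 3}  B2 = {1, 3}  B3 = {1, 2}
Tree: B1–B2, B2–B3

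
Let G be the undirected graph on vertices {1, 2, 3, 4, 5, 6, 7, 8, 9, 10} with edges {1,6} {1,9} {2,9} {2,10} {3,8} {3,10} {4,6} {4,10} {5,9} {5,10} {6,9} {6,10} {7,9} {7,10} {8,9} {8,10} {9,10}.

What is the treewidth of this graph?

2

A width-2 tree decomposition is:
Bags: B1 = {8, 9, 10}  B2 = {6, 9, 10}  B3 = {4, 6, 10}  B4 = {3, 8, 10}  B5 = {2, 9, 10}  B6 = {7, 9, 10}  B7 = {1, 6, 9}  B8 = {5, 9, 10}
Tree: B1–B2, B2–B3, B1–B4, B2–B5, B1–B6, B2–B7, B6–B8
Each bag holds 3 vertices, so the decomposition has width 2, which upper-bounds the treewidth. On the other hand G contains the 3-clique {1, 6, 9}. A clique must lie in a single bag of any decomposition, so no decomposition can have width below 2. Hence tw(G) = 2 exactly.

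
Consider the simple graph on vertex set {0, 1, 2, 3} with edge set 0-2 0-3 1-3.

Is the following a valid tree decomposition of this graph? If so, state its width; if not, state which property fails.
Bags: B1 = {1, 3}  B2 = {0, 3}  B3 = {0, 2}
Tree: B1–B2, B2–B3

Yes; width 1.

Every vertex of G appears in some bag (union = {0, 1, 2, 3}); every edge is covered by a bag; and for each vertex v the set of bags containing v is connected in the bag tree. The decomposition is therefore valid. The largest bag has 2 vertices, so the width is 1.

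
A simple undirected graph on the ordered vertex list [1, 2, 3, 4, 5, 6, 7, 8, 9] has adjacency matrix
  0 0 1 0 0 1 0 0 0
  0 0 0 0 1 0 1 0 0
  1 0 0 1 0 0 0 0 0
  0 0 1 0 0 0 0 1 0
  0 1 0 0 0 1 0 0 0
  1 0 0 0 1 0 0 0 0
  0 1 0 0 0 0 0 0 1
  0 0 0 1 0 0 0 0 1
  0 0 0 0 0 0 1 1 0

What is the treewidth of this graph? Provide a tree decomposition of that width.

Each bag holds 3 vertices, so the decomposition has width 2, which upper-bounds the treewidth. Since 2–7–9–8–4–3–1–6–5–2 is a cycle in G, G is not acyclic. Forests are exactly the graphs of treewidth ≤ 1, so tw(G) ≥ 2. Combining the bounds, tw(G) = 2.

Treewidth 2.
One such decomposition:
Bags: B1 = {2, 7, 9}  B2 = {2, 8, 9}  B3 = {2, 4, 8}  B4 = {2, 3, 4}  B5 = {1, 2, 3}  B6 = {1, 2, 6}  B7 = {2, 5, 6}
Tree: B1–B2, B2–B3, B3–B4, B4–B5, B5–B6, B6–B7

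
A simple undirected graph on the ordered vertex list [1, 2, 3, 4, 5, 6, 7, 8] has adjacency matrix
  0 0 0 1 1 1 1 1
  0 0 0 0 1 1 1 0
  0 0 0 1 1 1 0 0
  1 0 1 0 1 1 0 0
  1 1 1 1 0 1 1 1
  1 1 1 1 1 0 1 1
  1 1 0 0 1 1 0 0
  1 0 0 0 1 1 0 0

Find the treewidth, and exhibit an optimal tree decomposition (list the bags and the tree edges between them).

Each bag holds 4 vertices, so the decomposition has width 3, which upper-bounds the treewidth. For the lower bound, the 4 vertices {1, 5, 6, 8} are pairwise adjacent, and any tree decomposition puts a clique entirely inside one bag — forcing width ≥ 3. Therefore the treewidth is 3.

Treewidth 3.
One such decomposition:
Bags: B1 = {1, 5, 6, 7}  B2 = {1, 5, 6, 8}  B3 = {1, 4, 5, 6}  B4 = {3, 4, 5, 6}  B5 = {2, 5, 6, 7}
Tree: B1–B2, B1–B3, B3–B4, B1–B5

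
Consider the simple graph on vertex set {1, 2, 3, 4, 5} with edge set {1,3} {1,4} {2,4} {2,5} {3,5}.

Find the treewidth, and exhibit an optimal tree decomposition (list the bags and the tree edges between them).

Treewidth 2.
Bags: B1 = {2, 3, 5}  B2 = {1, 2, 3}  B3 = {1, 2, 4}
Tree: B1–B2, B2–B3

Each bag holds 3 vertices, so the decomposition has width 2, which upper-bounds the treewidth. Since 2–5–3–1–4–2 is a cycle in G, G is not acyclic. Forests are exactly the graphs of treewidth ≤ 1, so tw(G) ≥ 2. The upper and lower bounds meet at 2, so that is the treewidth.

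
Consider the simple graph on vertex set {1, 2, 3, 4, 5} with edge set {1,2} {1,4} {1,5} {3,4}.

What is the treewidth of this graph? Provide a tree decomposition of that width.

Every bag has size at most 2, so the width is 2 − 1 = 1 and tw(G) ≤ 1. Any graph with an edge has treewidth ≥ 1, and G has the edge 4–1. Hence tw(G) = 1 exactly.

Treewidth 1.
Bags: B1 = {1, 4}  B2 = {1, 5}  B3 = {1, 2}  B4 = {3, 4}
Tree: B1–B2, B2–B3, B1–B4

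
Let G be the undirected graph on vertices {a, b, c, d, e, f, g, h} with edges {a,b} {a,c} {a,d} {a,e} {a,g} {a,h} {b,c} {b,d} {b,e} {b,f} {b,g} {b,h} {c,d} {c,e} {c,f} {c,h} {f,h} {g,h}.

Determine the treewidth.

3

A width-3 tree decomposition is:
Bags: B1 = {a, b, c, e}  B2 = {a, b, c, h}  B3 = {a, b, c, d}  B4 = {a, b, g, h}  B5 = {b, c, f, h}
Tree: B1–B2, B2–B3, B2–B4, B2–B5
Every bag has size at most 4, so the width is 4 − 1 = 3 and tw(G) ≤ 3. On the other hand G contains the 4-clique {a, b, g, h}. A clique must lie in a single bag of any decomposition, so no decomposition can have width below 3. Therefore the treewidth is 3.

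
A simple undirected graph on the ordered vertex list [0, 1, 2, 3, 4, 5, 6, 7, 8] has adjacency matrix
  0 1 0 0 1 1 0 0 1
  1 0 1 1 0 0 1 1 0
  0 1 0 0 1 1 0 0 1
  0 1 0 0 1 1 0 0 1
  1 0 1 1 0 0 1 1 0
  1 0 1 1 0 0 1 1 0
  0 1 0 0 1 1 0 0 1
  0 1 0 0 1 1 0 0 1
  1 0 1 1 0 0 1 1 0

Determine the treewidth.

4

A width-4 tree decomposition is:
Bags: B1 = {1, 3, 4, 5, 8}  B2 = {1, 4, 5, 6, 8}  B3 = {1, 2, 4, 5, 8}  B4 = {0, 1, 4, 5, 8}  B5 = {1, 4, 5, 7, 8}
Tree: B1–B2, B2–B3, B3–B4, B4–B5
Each bag holds 5 vertices, so the decomposition has width 4, which upper-bounds the treewidth. For the lower bound: the 5 vertex sets {1,3}, {4,6}, {2,8}, {5}, {0} are disjoint, each induces a connected subgraph, and every pair is joined by at least one edge of G. Contracting each set to a single vertex therefore yields K_{5} as a minor, and since treewidth is minor-monotone, tw(G) ≥ tw(K_{5}) = 4. Combining the bounds, tw(G) = 4.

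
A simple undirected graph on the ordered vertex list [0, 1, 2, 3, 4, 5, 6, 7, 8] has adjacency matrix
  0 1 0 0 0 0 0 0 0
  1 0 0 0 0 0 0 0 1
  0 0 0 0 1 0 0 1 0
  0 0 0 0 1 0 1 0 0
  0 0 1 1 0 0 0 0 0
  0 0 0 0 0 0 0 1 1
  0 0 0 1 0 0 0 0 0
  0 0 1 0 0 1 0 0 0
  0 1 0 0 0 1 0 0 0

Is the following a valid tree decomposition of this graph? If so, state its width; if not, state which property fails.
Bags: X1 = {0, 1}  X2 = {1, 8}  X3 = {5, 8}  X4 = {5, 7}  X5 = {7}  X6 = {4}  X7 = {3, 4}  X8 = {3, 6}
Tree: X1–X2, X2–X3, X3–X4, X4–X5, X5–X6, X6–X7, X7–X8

No — vertex 2 appears in no bag.

A tree decomposition must satisfy three properties: every vertex lies in some bag; for every edge, both endpoints lie together in some bag; and for every vertex, the bags containing it form a connected subtree. Here vertex 2 appears in no bag, so the decomposition is invalid.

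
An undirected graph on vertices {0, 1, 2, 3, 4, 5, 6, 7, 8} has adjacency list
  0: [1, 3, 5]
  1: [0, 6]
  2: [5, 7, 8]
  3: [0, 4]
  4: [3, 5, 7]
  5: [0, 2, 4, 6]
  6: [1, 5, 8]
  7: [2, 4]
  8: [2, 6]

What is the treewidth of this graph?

3

A width-3 tree decomposition is:
Bags: B1 = {0, 1, 6, 8}  B2 = {0, 5, 6, 8}  B3 = {0, 2, 5, 8}  B4 = {0, 2, 3, 5}  B5 = {2, 3, 4, 5}  B6 = {2, 3, 4, 7}
Tree: B1–B2, B2–B3, B3–B4, B4–B5, B5–B6
Every bag has size at most 4, so the width is 4 − 1 = 3 and tw(G) ≤ 3. For the lower bound: the 4 vertex sets {1,6,8}, {0}, {5}, {2,3,4,7} are disjoint, each induces a connected subgraph, and every pair is joined by at least one edge of G. Contracting each set to a single vertex therefore yields K_{4} as a minor, and since treewidth is minor-monotone, tw(G) ≥ tw(K_{4}) = 3. Combining the bounds, tw(G) = 3.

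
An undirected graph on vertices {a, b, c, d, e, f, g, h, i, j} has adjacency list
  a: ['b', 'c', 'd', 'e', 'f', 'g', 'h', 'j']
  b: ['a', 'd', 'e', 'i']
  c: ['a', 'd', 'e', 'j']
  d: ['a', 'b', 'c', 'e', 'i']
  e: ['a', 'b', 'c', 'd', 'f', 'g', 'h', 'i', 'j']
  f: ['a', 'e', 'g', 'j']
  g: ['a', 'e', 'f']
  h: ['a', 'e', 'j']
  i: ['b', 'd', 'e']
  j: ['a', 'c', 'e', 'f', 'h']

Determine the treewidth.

A width-3 tree decomposition is:
Bags: B1 = {a, c, d, e}  B2 = {a, b, d, e}  B3 = {b, d, e, i}  B4 = {a, c, e, j}  B5 = {a, e, h, j}  B6 = {a, e, f, j}  B7 = {a, e, f, g}
Tree: B1–B2, B2–B3, B1–B4, B4–B5, B4–B6, B6–B7
The largest bag has 4 vertices, giving width 3; this decomposition certifies tw(G) ≤ 3. Conversely, {a, c, d, e} is a clique of size 4, and the vertices of any clique must share a bag in every tree decomposition; so some bag has ≥ 4 vertices and tw(G) ≥ 3. Hence tw(G) = 3 exactly.

3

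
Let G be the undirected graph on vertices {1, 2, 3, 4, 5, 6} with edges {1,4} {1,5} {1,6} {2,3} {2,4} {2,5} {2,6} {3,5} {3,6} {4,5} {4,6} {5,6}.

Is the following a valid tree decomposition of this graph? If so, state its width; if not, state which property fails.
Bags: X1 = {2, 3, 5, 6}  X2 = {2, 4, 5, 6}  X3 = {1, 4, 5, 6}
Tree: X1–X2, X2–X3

Every vertex of G appears in some bag (union = {1, 2, 3, 4, 5, 6}); every edge is covered by a bag; and for each vertex v the set of bags containing v is connected in the bag tree. The decomposition is therefore valid. The largest bag has 4 vertices, so the width is 3.

Yes; width 3.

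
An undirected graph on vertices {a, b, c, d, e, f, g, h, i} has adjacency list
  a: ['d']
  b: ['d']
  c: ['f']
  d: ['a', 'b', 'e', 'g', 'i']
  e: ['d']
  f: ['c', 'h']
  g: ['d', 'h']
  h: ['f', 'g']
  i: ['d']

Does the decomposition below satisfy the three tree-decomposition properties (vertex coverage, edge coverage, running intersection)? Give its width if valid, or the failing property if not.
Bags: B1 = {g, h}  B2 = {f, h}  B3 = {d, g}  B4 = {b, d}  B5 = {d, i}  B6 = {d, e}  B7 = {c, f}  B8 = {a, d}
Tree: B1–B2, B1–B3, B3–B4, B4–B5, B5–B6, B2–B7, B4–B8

Yes; width 1.

Vertex coverage: the bags together contain {a, b, c, d, e, f, g, h, i}, the full vertex set. Edge coverage: each edge of G has both endpoints in at least one bag. Running intersection: for every vertex, the bags containing it form a connected subtree. All three properties hold, so this is a valid tree decomposition of width max|bag| − 1 = 1, and hence tw(G) ≤ 1.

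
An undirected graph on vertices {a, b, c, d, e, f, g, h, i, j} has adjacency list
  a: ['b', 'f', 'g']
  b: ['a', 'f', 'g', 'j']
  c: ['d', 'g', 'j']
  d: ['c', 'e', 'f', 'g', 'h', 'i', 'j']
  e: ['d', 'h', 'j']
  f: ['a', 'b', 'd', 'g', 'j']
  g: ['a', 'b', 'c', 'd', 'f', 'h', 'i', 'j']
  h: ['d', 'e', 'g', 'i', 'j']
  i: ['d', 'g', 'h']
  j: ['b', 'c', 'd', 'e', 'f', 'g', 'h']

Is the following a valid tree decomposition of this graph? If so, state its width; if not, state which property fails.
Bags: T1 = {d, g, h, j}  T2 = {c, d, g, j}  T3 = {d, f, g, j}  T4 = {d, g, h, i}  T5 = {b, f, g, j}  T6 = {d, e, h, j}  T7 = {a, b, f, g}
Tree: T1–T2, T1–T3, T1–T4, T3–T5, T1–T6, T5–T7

Vertex coverage: the bags together contain {a, b, c, d, e, f, g, h, i, j}, the full vertex set. Edge coverage: each edge of G has both endpoints in at least one bag. Running intersection: for every vertex, the bags containing it form a connected subtree. All three properties hold, so this is a valid tree decomposition of width max|bag| − 1 = 3, and hence tw(G) ≤ 3.

Yes; width 3.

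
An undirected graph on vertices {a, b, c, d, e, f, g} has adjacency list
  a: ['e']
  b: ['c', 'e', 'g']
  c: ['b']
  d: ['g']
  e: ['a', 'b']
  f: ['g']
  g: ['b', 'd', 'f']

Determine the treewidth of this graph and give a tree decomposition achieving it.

Each bag holds 2 vertices, so the decomposition has width 1, which upper-bounds the treewidth. G has an edge, so its treewidth is at least 1. Hence tw(G) = 1 exactly.

Treewidth 1.
One optimal decomposition is:
Bags: B1 = {f, g}  B2 = {b, g}  B3 = {b, c}  B4 = {d, g}  B5 = {b, e}  B6 = {a, e}
Tree: B1–B2, B2–B3, B2–B4, B3–B5, B5–B6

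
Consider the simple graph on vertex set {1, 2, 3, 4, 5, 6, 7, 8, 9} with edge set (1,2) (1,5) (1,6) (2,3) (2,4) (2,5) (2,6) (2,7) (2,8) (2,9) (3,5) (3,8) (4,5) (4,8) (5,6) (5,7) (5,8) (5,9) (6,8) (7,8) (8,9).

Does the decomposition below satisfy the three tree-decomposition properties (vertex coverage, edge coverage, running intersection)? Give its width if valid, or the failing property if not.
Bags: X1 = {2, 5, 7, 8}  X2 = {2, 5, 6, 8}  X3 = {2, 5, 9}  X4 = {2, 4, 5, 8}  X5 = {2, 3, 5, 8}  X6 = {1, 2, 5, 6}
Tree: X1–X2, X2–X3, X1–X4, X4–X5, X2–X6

A tree decomposition must satisfy three properties: every vertex lies in some bag; for every edge, both endpoints lie together in some bag; and for every vertex, the bags containing it form a connected subtree. Here edge (8,9) lies in no bag, so the decomposition is invalid.

No — edge (8,9) lies in no bag.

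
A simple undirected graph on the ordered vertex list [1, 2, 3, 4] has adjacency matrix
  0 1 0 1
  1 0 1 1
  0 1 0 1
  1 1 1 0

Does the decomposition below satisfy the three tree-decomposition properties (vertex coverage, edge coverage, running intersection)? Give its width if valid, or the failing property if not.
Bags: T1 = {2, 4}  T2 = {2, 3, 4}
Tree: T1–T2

No — vertex 1 appears in no bag.

A tree decomposition must satisfy three properties: every vertex lies in some bag; for every edge, both endpoints lie together in some bag; and for every vertex, the bags containing it form a connected subtree. Here vertex 1 appears in no bag, so the decomposition is invalid.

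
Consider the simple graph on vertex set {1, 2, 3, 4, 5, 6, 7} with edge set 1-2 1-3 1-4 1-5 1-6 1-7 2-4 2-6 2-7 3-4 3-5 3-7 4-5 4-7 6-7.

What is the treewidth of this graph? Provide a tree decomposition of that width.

The largest bag has 4 vertices, giving width 3; this decomposition certifies tw(G) ≤ 3. For the lower bound, the 4 vertices {1, 2, 4, 7} are pairwise adjacent, and any tree decomposition puts a clique entirely inside one bag — forcing width ≥ 3. The upper and lower bounds meet at 3, so that is the treewidth.

Treewidth 3.
Bags: B1 = {1, 3, 4, 7}  B2 = {1, 2, 4, 7}  B3 = {1, 2, 6, 7}  B4 = {1, 3, 4, 5}
Tree: B1–B2, B2–B3, B1–B4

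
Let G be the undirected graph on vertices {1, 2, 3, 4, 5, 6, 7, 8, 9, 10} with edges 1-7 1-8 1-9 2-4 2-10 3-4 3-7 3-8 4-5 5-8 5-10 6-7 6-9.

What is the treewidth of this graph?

A width-2 tree decomposition is:
Bags: B1 = {2, 5, 10}  B2 = {2, 4, 5}  B3 = {4, 5, 8}  B4 = {3, 4, 8}  B5 = {1, 3, 8}  B6 = {1, 3, 7}  B7 = {1, 7, 9}  B8 = {6, 7, 9}
Tree: B1–B2, B2–B3, B3–B4, B4–B5, B5–B6, B6–B7, B7–B8
Each bag holds 3 vertices, so the decomposition has width 2, which upper-bounds the treewidth. Since 10–2–4–5–10 is a cycle in G, G is not acyclic. Forests are exactly the graphs of treewidth ≤ 1, so tw(G) ≥ 2. Therefore the treewidth is 2.

2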